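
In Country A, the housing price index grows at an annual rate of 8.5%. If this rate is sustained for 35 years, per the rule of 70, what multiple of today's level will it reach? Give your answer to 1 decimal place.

roughly 19.0 times

Doubles every ≈ 8.24 years (70/8.5).
35 years is 4.25 doublings; 2^4.25 ≈ 19.0×.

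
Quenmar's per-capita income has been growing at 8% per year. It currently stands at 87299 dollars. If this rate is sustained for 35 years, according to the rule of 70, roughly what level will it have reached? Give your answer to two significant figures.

It doubles every 70/8 ≈ 8.75 years, so 35 years is 4.00 doublings.
2^4.00 ≈ 16.00; 87299 × 16.00 ≈ 1400000 dollars.

1400000 dollars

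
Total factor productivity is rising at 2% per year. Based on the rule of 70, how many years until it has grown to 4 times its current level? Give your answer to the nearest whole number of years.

One doubling takes 70/2 = 35.00 years.
Getting to 4× needs 2 doublings: 2 × 35.00 ≈ 70 years.

about 70 years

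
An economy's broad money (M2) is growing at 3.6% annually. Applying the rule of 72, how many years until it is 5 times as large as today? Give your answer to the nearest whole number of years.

≈ 46 years

Doubling time ≈ 72/3.6 = 20.00 years.
5× is log₂ 5 ≈ 2.32 doublings, so ≈ 2.32 × 20.00 = 46 years.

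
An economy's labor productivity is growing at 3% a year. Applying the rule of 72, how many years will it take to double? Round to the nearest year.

At 3%, doubling takes about 72/3 = 24.00 years.

approximately 24 years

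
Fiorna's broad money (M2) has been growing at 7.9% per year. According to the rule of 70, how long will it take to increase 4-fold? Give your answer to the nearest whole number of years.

about 18 years

At 7.9% it doubles every 70/7.9 ≈ 8.86 years.
4× is 2 doublings, so 2 × 8.86 ≈ 18 years.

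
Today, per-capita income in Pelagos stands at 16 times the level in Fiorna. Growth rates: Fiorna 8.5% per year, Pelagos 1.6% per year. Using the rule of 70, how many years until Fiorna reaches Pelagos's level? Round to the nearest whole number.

≈ 41 years

What matters is the difference: 6.9 pp.
Rule of 70 on the gap: the ratio halves every 70/6.9 ≈ 10.14 years.
A 16 times gap closes after 4 halvings: 4 × 10.14 ≈ 41 years.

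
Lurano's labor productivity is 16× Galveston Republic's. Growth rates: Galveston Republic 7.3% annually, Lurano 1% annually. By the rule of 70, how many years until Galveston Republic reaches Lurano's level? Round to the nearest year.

44 years

What matters is the difference: 6.3 pp.
Rule of 70 on the gap: the ratio halves every 70/6.3 ≈ 11.11 years.
A 16× gap closes after 4 halvings: 4 × 11.11 ≈ 44 years.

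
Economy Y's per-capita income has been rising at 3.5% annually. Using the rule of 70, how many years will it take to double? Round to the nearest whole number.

20 years

Doubling time ≈ 70 / 3.5 = 20.00 years.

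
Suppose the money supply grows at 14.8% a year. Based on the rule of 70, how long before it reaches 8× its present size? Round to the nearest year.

14 years

Doubling time ≈ 70/14.8 = 4.73 years.
8 = 2^3, so 3 doublings → 14 years.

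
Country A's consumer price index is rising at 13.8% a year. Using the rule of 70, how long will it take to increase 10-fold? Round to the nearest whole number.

17 years

One doubling takes 70/13.8 = 5.07 years.
Reaching 10× takes log₂(10) ≈ 3.32 doublings.
3.32 × 5.07 ≈ 17 years.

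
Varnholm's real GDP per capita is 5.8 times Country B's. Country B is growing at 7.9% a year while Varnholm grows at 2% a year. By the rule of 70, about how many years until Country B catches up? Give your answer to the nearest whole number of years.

The growth-rate gap is 7.9% − 2% = 5.9 percentage points.
So the ratio between them halves every 70/5.9 ≈ 11.86 years.
A 5.8 times gap takes log₂(5.8) ≈ 2.54 halvings to close: 2.54 × 11.86 ≈ 30 years.

around 30 years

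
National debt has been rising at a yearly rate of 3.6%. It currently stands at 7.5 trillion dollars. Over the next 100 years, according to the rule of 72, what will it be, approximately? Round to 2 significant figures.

240 trillion dollars

Doubling time ≈ 72/3.6 = 20.00 years.
100 years is 100/20.00 ≈ 5.00 doublings, a factor of 2^5.00 ≈ 32.00.
7.5 × 32.00 ≈ 240 trillion dollars.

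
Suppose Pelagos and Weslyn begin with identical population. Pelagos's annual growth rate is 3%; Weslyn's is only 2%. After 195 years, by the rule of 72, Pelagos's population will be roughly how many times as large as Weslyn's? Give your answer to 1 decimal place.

Rate gap = 3% − 2% = 1 point.
The ratio doubles every 72/1 ≈ 72.00 years.
195/72.00 ≈ 2.71 doublings → ratio ≈ 2^2.71 ≈ 6.5.

approximately 6.5 times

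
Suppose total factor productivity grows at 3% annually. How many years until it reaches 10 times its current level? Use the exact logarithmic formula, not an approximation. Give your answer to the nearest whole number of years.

t = ln(10) / ln(1 + 0.03) = 2.3026 / 0.029559 ≈ 77.90.
≈ 78 years.

78 years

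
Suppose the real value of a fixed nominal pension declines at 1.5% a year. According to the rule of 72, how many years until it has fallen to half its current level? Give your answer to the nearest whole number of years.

Falling at 1.5%, it halves about every 72/1.5 = 48.00 years.

48 years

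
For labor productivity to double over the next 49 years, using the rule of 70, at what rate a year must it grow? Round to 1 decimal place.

≈ 1.4% a year

70 / 49 ≈ 1.43, so about 1.4% a year.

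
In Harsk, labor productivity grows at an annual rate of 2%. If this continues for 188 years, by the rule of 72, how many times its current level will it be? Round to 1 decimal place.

roughly 37.3 times

Doubles every ≈ 36.00 years (72/2).
188 years is 5.22 doublings; 2^5.22 ≈ 37.3×.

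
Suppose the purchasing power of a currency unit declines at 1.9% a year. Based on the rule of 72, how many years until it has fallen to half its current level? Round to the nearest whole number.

roughly 38 years

Halving time ≈ 72 / 1.9 = 37.89 → 38 years.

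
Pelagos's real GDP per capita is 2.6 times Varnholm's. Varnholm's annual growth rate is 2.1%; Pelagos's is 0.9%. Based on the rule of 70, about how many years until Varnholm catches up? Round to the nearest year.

roughly 80 years

What matters is the difference: 1.2 pp.
Rule of 70 on the gap: the ratio halves every 70/1.2 ≈ 58.33 years.
A 2.6 times gap takes log₂(2.6) ≈ 1.38 halvings to close: 1.38 × 58.33 ≈ 80 years.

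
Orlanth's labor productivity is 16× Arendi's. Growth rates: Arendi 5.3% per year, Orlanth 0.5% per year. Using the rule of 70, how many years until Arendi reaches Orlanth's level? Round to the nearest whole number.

The growth-rate gap is 5.3% − 0.5% = 4.8 percentage points.
So the ratio between them halves every 70/4.8 ≈ 14.58 years.
A 16× gap closes after 4 halvings: 4 × 14.58 ≈ 58 years.

about 58 years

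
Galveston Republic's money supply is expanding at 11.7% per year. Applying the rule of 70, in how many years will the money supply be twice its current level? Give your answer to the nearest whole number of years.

At 11.7%, doubling takes about 70/11.7 = 5.98 years.

≈ 6 years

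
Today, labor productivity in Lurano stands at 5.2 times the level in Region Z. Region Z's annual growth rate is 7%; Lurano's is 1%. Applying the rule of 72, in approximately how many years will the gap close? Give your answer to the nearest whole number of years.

What matters is the difference: 6 pp.
Rule of 72 on the gap: the ratio halves every 72/6 ≈ 12.00 years.
A 5.2 times gap takes log₂(5.2) ≈ 2.38 halvings to close: 2.38 × 12.00 ≈ 29 years.

roughly 29 years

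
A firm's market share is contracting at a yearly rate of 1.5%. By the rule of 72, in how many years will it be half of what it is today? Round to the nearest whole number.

about 48 years

Halving time ≈ 72 / 1.5 = 48.00 → 48 years.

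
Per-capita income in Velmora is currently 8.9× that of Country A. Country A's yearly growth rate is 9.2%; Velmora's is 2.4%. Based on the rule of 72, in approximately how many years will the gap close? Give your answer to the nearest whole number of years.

Country A gains on Velmora at 9.2% − 2.4% = 6.8 points a year.
At that relative rate the gap halves every 72/6.8 ≈ 10.59 years.
An 8.9× gap takes log₂(8.9) ≈ 3.15 halvings to close: 3.15 × 10.59 ≈ 33 years.

≈ 33 years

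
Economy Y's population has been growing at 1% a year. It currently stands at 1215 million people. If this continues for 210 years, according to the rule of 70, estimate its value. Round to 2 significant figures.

Doubling time ≈ 70/1 = 70.00 years.
210 years is 210/70.00 ≈ 3.00 doublings, a factor of 2^3.00 ≈ 8.00.
1215 × 8.00 ≈ 9700 million people.

≈ 9700 million people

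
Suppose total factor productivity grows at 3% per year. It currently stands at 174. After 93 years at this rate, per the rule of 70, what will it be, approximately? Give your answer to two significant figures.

roughly 2800

Doubling time ≈ 70/3 = 23.33 years.
93 years is 93/23.33 ≈ 3.99 doublings, a factor of 2^3.99 ≈ 15.89.
174 × 15.89 ≈ 2800.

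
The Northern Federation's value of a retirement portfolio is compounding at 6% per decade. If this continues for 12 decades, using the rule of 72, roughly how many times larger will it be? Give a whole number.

around 2 times

At 6% one doubling takes ≈ 12.00 decades; 12 decades is 1 of them, so ×2.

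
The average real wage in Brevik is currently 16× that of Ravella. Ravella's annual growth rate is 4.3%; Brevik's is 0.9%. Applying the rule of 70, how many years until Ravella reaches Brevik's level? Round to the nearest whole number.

about 82 years

What matters is the difference: 3.4 pp.
Rule of 70 on the gap: the ratio halves every 70/3.4 ≈ 20.59 years.
A 16× gap closes after 4 halvings: 4 × 20.59 ≈ 82 years.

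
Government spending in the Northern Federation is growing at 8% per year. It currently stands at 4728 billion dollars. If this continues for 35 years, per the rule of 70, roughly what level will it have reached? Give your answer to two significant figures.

Doubling time ≈ 70/8 = 8.75 years.
35 years is 35/8.75 ≈ 4.00 doublings, a factor of 2^4.00 ≈ 16.00.
4728 × 16.00 ≈ 76000 billion dollars.

about 76000 billion dollars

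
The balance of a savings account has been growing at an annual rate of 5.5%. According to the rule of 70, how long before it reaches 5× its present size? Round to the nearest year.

about 30 years

One doubling takes 70/5.5 = 12.73 years.
Reaching 5× takes log₂(5) ≈ 2.32 doublings.
2.32 × 12.73 ≈ 30 years.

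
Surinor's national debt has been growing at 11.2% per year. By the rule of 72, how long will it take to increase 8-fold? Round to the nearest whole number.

Doubling time ≈ 72/11.2 = 6.43 years.
Getting to 8× needs 3 doublings: 3 × 6.43 ≈ 19 years.

approximately 19 years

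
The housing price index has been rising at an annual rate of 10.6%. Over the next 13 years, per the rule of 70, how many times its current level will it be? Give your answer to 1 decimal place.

Doubling time ≈ 70/10.6 = 6.60 years.
13 years / 6.60 ≈ 1.97 doublings → factor 2^1.97 ≈ 3.9.

roughly 3.9 times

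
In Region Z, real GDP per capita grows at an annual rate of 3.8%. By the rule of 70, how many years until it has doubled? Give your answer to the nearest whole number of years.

At 3.8%, doubling takes about 70/3.8 = 18.42 years.

roughly 18 years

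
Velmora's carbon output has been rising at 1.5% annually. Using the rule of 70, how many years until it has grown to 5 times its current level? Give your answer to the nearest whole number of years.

Doubling time ≈ 70/1.5 = 46.67 years.
5× is log₂ 5 ≈ 2.32 doublings, so ≈ 2.32 × 46.67 = 108 years.

roughly 108 years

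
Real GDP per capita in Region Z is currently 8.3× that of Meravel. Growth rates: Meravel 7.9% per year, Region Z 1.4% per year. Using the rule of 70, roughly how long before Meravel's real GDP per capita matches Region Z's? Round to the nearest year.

about 33 years

The growth-rate gap is 7.9% − 1.4% = 6.5 percentage points.
So the ratio between them halves every 70/6.5 ≈ 10.77 years.
An 8.3× gap takes log₂(8.3) ≈ 3.05 halvings to close: 3.05 × 10.77 ≈ 33 years.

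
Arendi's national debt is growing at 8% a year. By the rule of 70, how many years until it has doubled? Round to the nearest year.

Doubling time ≈ 70 / 8 = 8.75 years.

9 years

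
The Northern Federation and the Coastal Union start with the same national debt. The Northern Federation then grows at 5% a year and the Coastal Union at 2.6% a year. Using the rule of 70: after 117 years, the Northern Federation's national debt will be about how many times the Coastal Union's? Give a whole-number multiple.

approximately 16 times

Rate gap = 5% − 2.6% = 2.4 points.
The ratio doubles every 70/2.4 ≈ 29.17 years.
117/29.17 ≈ 4.01 doublings → ratio ≈ 2^4.01 ≈ 16.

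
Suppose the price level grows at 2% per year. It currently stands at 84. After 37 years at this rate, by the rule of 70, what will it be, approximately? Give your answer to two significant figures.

around 170

Doubling time ≈ 70/2 = 35.00 years.
37 years is 37/35.00 ≈ 1.06 doublings, a factor of 2^1.06 ≈ 2.08.
84 × 2.08 ≈ 170.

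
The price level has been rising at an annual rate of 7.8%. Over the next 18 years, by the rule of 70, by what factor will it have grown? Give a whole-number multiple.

roughly 4 times

At 7.8% one doubling takes ≈ 8.97 years; 18 years is 2 of them, so ×4.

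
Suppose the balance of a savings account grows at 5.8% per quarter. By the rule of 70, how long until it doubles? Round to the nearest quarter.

approximately 12 quarters

At 5.8%, doubling takes about 70/5.8 = 12.07 quarters.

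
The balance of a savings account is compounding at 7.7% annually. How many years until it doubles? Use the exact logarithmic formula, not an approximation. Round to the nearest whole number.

t = ln(2) / ln(1 + 0.077) = 0.6931 / 0.074179 ≈ 9.34.
≈ 9 years.

9 years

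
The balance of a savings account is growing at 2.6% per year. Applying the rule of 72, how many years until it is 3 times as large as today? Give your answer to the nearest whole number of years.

One doubling takes 72/2.6 = 27.69 years.
3× is log₂ 3 ≈ 1.58 doublings, so ≈ 1.58 × 27.69 = 44 years.

≈ 44 years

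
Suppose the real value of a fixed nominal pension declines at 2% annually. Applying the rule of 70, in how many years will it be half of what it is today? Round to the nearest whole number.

35 years

Falling at 2%, it halves about every 70/2 = 35.00 years.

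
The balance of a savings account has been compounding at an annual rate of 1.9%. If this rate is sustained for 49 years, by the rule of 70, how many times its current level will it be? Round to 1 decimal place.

2.5 times

Doubling time ≈ 70/1.9 = 36.84 years.
49 years / 36.84 ≈ 1.33 doublings → factor 2^1.33 ≈ 2.5.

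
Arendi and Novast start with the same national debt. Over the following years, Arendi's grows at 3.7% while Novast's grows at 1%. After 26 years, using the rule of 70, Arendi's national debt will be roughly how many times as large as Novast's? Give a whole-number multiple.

roughly 2 times

Rate gap = 3.7% − 1% = 2.7 points.
The ratio doubles every 70/2.7 ≈ 25.93 years.
26/25.93 ≈ 1.00 doublings → ratio ≈ 2^1.00 ≈ 2.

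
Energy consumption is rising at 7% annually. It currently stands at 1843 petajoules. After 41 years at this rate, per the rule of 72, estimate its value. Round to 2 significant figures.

around 29000 petajoules

Doubling time ≈ 72/7 = 10.29 years.
41 years is 41/10.29 ≈ 3.98 doublings, a factor of 2^3.98 ≈ 15.78.
1843 × 15.78 ≈ 29000 petajoules.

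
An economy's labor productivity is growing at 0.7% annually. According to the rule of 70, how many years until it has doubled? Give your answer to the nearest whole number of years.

At 0.7%, doubling takes about 70/0.7 = 100.00 years.

around 100 years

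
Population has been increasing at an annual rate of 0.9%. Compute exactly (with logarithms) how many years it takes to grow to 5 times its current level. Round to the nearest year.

180 years

t = ln(5) / ln(1 + 0.009) = 1.6094 / 0.008960 ≈ 179.62.
≈ 180 years.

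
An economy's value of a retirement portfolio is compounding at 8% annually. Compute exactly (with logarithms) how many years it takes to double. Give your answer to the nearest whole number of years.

9 years

t = ln(2) / ln(1 + 0.08) = 0.6931 / 0.076961 ≈ 9.01.
≈ 9 years.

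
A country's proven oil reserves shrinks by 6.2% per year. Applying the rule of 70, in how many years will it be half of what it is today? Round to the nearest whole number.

≈ 11 years

The rule works in reverse for decay: 70/6.2 ≈ 11.29 years to halve.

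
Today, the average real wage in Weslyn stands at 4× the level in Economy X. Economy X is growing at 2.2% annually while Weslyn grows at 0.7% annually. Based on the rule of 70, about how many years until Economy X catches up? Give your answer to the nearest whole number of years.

What matters is the difference: 1.5 pp.
Rule of 70 on the gap: the ratio halves every 70/1.5 ≈ 46.67 years.
A 4× gap closes after 2 halvings: 2 × 46.67 ≈ 93 years.

93 years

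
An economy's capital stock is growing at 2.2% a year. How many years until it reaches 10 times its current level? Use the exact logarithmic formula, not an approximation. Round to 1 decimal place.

t = ln(10) / ln(1 + 0.022) = 2.3026 / 0.021761 ≈ 105.81.

105.8 years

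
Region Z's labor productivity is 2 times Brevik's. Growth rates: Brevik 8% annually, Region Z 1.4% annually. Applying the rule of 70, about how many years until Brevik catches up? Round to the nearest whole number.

about 11 years

Brevik gains on Region Z at 8% − 1.4% = 6.6 points a year.
At that relative rate the gap halves every 70/6.6 ≈ 10.61 years.
A 2 times gap closes after 1 halving: 1 × 10.61 ≈ 11 years.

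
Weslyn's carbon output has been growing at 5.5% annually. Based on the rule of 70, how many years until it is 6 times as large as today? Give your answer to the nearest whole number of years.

33 years

Doubling time ≈ 70/5.5 = 12.73 years.
6× is log₂ 6 ≈ 2.58 doublings, so ≈ 2.58 × 12.73 = 33 years.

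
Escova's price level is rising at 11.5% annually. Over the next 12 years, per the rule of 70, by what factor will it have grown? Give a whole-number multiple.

≈ 4 times

At 11.5% one doubling takes ≈ 6.09 years; 12 years is 2 of them, so ×4.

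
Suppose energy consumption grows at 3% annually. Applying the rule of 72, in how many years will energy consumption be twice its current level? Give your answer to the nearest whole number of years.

24 years

72/3 ≈ 24.00, so it doubles roughly every 24 years.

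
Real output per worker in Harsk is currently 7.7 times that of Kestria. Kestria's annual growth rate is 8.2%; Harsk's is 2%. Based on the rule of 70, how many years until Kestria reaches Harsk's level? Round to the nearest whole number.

What matters is the difference: 6.2 pp.
Rule of 70 on the gap: the ratio halves every 70/6.2 ≈ 11.29 years.
A 7.7 times gap takes log₂(7.7) ≈ 2.94 halvings to close: 2.94 × 11.29 ≈ 33 years.

around 33 years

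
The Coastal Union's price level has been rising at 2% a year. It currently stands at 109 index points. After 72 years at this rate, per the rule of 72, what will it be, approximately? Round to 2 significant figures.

It doubles every 72/2 ≈ 36.00 years, so 72 years is 2.00 doublings.
2^2.00 ≈ 4.00; 109 × 4.00 ≈ 440 index points.

roughly 440 index points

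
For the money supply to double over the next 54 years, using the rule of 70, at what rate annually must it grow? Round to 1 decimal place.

about 1.3% annually

70 / 54 ≈ 1.30, so about 1.3% annually.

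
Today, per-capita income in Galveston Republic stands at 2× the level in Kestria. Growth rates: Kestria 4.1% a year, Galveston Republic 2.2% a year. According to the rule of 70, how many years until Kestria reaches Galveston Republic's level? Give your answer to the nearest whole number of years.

The growth-rate gap is 4.1% − 2.2% = 1.9 percentage points.
So the ratio between them halves every 70/1.9 ≈ 36.84 years.
A 2× gap closes after 1 halving: 1 × 36.84 ≈ 37 years.

37 years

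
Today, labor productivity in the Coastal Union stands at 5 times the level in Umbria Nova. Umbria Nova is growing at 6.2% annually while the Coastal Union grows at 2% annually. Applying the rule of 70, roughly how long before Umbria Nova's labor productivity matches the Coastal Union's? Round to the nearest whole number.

around 39 years

The growth-rate gap is 6.2% − 2% = 4.2 percentage points.
So the ratio between them halves every 70/4.2 ≈ 16.67 years.
A 5 times gap takes log₂(5) ≈ 2.32 halvings to close: 2.32 × 16.67 ≈ 39 years.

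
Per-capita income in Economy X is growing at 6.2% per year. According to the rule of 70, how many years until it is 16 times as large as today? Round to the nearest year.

around 45 years

At 6.2% it doubles every 70/6.2 ≈ 11.29 years.
Getting to 16× needs 4 doublings: 4 × 11.29 ≈ 45 years.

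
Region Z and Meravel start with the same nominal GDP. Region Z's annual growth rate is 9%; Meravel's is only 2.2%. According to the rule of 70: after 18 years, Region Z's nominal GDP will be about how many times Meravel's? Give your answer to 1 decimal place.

Region Z pulls ahead at 6.8 pp per year, so the ratio doubles every 70/6.8 ≈ 10.29 years.
In 18 years that's 1.75 doublings: 2^1.75 ≈ 3.4.

roughly 3.4 times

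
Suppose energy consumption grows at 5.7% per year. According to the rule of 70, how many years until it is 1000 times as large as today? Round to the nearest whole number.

122 years

One doubling takes 70/5.7 = 12.28 years.
Reaching 1000× takes log₂(1000) ≈ 9.97 doublings.
9.97 × 12.28 ≈ 122 years.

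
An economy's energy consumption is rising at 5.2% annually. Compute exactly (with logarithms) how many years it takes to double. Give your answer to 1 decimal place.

t = ln(2) / ln(1 + 0.052) = 0.6931 / 0.050693 ≈ 13.67.

13.7 years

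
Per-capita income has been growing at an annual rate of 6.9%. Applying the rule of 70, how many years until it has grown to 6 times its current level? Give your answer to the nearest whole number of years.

≈ 26 years

At 6.9% it doubles every 70/6.9 ≈ 10.14 years.
Reaching 6× takes log₂(6) ≈ 2.58 doublings.
2.58 × 10.14 ≈ 26 years.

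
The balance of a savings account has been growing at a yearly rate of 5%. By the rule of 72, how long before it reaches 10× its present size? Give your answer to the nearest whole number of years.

approximately 48 years

At 5% it doubles every 72/5 ≈ 14.40 years.
Reaching 10× takes log₂(10) ≈ 3.32 doublings.
3.32 × 14.40 ≈ 48 years.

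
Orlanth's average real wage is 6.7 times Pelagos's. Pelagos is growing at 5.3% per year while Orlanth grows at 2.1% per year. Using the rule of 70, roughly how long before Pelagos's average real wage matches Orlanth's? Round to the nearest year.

approximately 60 years

What matters is the difference: 3.2 pp.
Rule of 70 on the gap: the ratio halves every 70/3.2 ≈ 21.88 years.
A 6.7 times gap takes log₂(6.7) ≈ 2.74 halvings to close: 2.74 × 21.88 ≈ 60 years.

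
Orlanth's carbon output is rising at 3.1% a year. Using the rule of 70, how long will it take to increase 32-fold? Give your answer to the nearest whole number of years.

One doubling takes 70/3.1 = 22.58 years.
32 = 2^5, so 5 doublings → 113 years.

around 113 years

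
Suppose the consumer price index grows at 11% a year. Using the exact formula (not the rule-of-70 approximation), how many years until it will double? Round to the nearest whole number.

7 years

t = ln(2) / ln(1 + 0.11) = 0.6931 / 0.104360 ≈ 6.64.
≈ 7 years.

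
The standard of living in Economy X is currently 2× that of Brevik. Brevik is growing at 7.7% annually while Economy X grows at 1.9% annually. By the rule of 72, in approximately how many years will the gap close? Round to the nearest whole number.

≈ 12 years

Brevik gains on Economy X at 7.7% − 1.9% = 5.8 points a year.
At that relative rate the gap halves every 72/5.8 ≈ 12.41 years.
A 2× gap closes after 1 halving: 1 × 12.41 ≈ 12 years.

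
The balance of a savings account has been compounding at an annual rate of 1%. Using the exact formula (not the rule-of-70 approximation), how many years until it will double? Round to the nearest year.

70 years

t = ln(2) / ln(1 + 0.01) = 0.6931 / 0.009950 ≈ 69.66.
≈ 70 years.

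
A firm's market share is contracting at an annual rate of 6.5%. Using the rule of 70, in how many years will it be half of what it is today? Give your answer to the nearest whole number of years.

≈ 11 years

Halving time ≈ 70 / 6.5 = 10.77 → 11 years.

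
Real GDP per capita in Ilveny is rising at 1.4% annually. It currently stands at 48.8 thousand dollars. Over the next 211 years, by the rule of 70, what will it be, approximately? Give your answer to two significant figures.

Doubling time ≈ 70/1.4 = 50.00 years.
211 years is 211/50.00 ≈ 4.22 doublings, a factor of 2^4.22 ≈ 18.64.
48.8 × 18.64 ≈ 910 thousand dollars.

≈ 910 thousand dollars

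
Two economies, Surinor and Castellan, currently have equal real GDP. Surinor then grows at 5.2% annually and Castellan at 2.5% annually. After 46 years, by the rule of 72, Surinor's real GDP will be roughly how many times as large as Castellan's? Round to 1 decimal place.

Surinor pulls ahead at 2.7 pp per year, so the ratio doubles every 72/2.7 ≈ 26.67 years.
In 46 years that's 1.72 doublings: 2^1.72 ≈ 3.3.

≈ 3.3 times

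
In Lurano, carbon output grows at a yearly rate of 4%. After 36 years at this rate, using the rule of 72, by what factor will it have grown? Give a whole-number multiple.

72/4 ≈ 18.00 years per doubling.
36 years fits 2 doublings: 2^2 = 4.

≈ 4 times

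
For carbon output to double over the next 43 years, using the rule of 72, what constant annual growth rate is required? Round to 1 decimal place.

72 / 43 ≈ 1.67, so about 1.7% annually.

roughly 1.7%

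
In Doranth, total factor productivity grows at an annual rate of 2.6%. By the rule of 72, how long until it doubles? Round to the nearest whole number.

Doubling time ≈ 72 / 2.6 = 27.69 years.

approximately 28 years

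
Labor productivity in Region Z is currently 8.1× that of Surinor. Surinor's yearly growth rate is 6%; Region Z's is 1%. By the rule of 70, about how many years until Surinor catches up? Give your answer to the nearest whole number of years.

≈ 42 years

The growth-rate gap is 6% − 1% = 5 percentage points.
So the ratio between them halves every 70/5 ≈ 14.00 years.
An 8.1× gap takes log₂(8.1) ≈ 3.02 halvings to close: 3.02 × 14.00 ≈ 42 years.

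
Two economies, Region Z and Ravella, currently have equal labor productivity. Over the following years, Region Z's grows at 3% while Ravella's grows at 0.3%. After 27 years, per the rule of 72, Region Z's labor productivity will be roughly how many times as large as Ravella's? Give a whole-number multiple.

Only the 2.7-point difference matters.
72/2.7 ≈ 26.67 years per doubling of the ratio; 27 years gives 1.01 doublings, so ≈ 2×.

≈ 2 times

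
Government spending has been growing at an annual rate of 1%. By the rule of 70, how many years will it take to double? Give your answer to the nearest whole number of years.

about 70 years

70/1 ≈ 70.00, so it doubles roughly every 70 years.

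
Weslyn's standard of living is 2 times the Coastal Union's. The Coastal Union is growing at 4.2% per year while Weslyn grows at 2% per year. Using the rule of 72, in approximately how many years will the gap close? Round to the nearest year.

about 33 years

The growth-rate gap is 4.2% − 2% = 2.2 percentage points.
So the ratio between them halves every 72/2.2 ≈ 32.73 years.
A 2 times gap closes after 1 halving: 1 × 32.73 ≈ 33 years.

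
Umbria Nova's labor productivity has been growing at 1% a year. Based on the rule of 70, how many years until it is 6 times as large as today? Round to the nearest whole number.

At 1% it doubles every 70/1 ≈ 70.00 years.
6× is log₂ 6 ≈ 2.58 doublings, so ≈ 2.58 × 70.00 = 181 years.

roughly 181 years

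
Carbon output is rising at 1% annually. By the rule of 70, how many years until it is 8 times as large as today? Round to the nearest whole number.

Doubling time ≈ 70/1 = 70.00 years.
8× is 3 doublings, so 3 × 70.00 ≈ 210 years.

approximately 210 years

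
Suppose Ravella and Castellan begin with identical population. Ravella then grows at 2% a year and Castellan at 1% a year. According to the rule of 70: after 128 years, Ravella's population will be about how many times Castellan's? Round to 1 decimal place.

approximately 3.6 times

Rate gap = 2% − 1% = 1 point.
The ratio doubles every 70/1 ≈ 70.00 years.
128/70.00 ≈ 1.83 doublings → ratio ≈ 2^1.83 ≈ 3.6.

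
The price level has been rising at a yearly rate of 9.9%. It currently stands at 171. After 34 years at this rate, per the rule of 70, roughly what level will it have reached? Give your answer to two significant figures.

Doubling time ≈ 70/9.9 = 7.07 years.
34 years is 34/7.07 ≈ 4.81 doublings, a factor of 2^4.81 ≈ 28.05.
171 × 28.05 ≈ 4800.

roughly 4800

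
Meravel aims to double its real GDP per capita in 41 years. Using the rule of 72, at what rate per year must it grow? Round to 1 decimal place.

72 / 41 ≈ 1.76, so about 1.8% per year.

approximately 1.8%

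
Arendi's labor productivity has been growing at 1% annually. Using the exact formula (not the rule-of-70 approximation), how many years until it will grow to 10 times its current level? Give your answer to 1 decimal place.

231.4 years

t = ln(10) / ln(1 + 0.01) = 2.3026 / 0.009950 ≈ 231.42.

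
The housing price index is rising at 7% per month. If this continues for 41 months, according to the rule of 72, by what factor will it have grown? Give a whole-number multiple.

≈ 16 times

At 7% one doubling takes ≈ 10.29 months; 41 months is 4 of them, so ×16.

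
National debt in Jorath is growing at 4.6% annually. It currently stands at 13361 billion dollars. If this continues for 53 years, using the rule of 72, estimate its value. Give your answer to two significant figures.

It doubles every 72/4.6 ≈ 15.65 years, so 53 years is 3.39 doublings.
2^3.39 ≈ 10.48; 13361 × 10.48 ≈ 140000 billion dollars.

approximately 140000 billion dollars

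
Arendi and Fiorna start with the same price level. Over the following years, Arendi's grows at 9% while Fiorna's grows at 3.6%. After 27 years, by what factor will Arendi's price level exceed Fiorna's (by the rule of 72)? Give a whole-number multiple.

approximately 4 times

Rate gap = 9% − 3.6% = 5.4 points.
The ratio doubles every 72/5.4 ≈ 13.33 years.
27/13.33 ≈ 2.03 doublings → ratio ≈ 2^2.03 ≈ 4.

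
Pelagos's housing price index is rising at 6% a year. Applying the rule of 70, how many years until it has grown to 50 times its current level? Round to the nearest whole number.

At 6% it doubles every 70/6 ≈ 11.67 years.
50× is log₂ 50 ≈ 5.64 doublings, so ≈ 5.64 × 11.67 = 66 years.

roughly 66 years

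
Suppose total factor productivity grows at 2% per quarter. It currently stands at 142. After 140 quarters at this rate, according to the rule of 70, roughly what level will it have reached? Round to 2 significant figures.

approximately 2300

It doubles every 70/2 ≈ 35.00 quarters, so 140 quarters is 4.00 doublings.
2^4.00 ≈ 16.00; 142 × 16.00 ≈ 2300.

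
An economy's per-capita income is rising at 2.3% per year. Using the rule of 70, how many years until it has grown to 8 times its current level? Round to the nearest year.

approximately 91 years

At 2.3% it doubles every 70/2.3 ≈ 30.43 years.
Getting to 8× needs 3 doublings: 3 × 30.43 ≈ 91 years.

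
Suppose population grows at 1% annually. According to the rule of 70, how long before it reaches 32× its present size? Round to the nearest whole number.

One doubling takes 70/1 = 70.00 years.
Getting to 32× needs 5 doublings: 5 × 70.00 ≈ 350 years.

≈ 350 years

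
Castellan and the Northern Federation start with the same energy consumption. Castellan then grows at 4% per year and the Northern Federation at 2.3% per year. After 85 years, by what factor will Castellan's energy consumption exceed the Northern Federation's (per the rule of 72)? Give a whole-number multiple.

roughly 4 times

Castellan pulls ahead at 1.7 pp per year, so the ratio doubles every 72/1.7 ≈ 42.35 years.
In 85 years that's 2.01 doublings: 2^2.01 ≈ 4.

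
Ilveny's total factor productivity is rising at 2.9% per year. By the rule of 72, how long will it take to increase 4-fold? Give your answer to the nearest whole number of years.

At 2.9% it doubles every 72/2.9 ≈ 24.83 years.
4 = 2^2, so 2 doublings → 50 years.

around 50 years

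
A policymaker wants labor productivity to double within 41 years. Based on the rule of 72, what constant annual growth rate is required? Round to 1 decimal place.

72 / 41 ≈ 1.76, so about 1.8% a year.

1.8%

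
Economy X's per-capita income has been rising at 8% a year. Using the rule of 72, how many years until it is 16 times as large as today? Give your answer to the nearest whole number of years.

roughly 36 years

At 8% it doubles every 72/8 ≈ 9.00 years.
Getting to 16× needs 4 doublings: 4 × 9.00 ≈ 36 years.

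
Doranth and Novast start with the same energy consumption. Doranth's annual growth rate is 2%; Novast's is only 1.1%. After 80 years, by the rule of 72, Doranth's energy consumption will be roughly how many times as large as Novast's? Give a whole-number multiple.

Only the 0.9-point difference matters.
72/0.9 ≈ 80.00 years per doubling of the ratio; 80 years gives 1.00 doublings, so ≈ 2×.

about 2 times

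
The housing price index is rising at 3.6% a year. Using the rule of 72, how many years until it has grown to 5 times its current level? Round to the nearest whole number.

At 3.6% it doubles every 72/3.6 ≈ 20.00 years.
5× is log₂ 5 ≈ 2.32 doublings, so ≈ 2.32 × 20.00 = 46 years.

about 46 years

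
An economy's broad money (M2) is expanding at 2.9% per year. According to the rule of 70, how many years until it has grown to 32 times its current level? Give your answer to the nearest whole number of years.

about 121 years

Doubling time ≈ 70/2.9 = 24.14 years.
32 = 2^5, so 5 doublings → 121 years.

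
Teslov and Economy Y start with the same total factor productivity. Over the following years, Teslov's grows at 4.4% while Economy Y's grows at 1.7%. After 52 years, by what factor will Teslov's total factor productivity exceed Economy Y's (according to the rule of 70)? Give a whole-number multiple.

4 times

Rate gap = 4.4% − 1.7% = 2.7 points.
The ratio doubles every 70/2.7 ≈ 25.93 years.
52/25.93 ≈ 2.01 doublings → ratio ≈ 2^2.01 ≈ 4.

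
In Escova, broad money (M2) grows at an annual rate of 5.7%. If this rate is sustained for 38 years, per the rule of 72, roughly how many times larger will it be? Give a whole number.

around 8 times

72/5.7 ≈ 12.63 years per doubling.
38 years fits 3 doublings: 2^3 = 8.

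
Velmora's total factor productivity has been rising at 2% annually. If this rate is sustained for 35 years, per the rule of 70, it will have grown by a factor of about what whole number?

70/2 ≈ 35.00 years per doubling.
35 years fits 1 doubling: 2^1 = 2.

approximately 2 times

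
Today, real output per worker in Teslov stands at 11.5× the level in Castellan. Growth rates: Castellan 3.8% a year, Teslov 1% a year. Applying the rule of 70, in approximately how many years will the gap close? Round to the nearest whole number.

roughly 88 years

Castellan gains on Teslov at 3.8% − 1% = 2.8 points a year.
At that relative rate the gap halves every 70/2.8 ≈ 25.00 years.
An 11.5× gap takes log₂(11.5) ≈ 3.52 halvings to close: 3.52 × 25.00 ≈ 88 years.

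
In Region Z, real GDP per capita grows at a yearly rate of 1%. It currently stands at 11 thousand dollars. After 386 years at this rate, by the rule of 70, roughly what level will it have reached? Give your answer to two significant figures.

It doubles every 70/1 ≈ 70.00 years, so 386 years is 5.51 doublings.
2^5.51 ≈ 45.57; 11 × 45.57 ≈ 500 thousand dollars.

approximately 500 thousand dollars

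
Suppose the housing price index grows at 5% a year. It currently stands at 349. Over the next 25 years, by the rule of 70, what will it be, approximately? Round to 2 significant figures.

approximately 1200

It doubles every 70/5 ≈ 14.00 years, so 25 years is 1.79 doublings.
2^1.79 ≈ 3.46; 349 × 3.46 ≈ 1200.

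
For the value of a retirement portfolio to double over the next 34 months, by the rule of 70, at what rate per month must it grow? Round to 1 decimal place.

roughly 2.1%

70 / 34 ≈ 2.06, so about 2.1% per month.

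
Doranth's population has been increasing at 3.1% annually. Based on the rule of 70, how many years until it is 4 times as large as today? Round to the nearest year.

Doubling time ≈ 70/3.1 = 22.58 years.
Getting to 4× needs 2 doublings: 2 × 22.58 ≈ 45 years.

≈ 45 years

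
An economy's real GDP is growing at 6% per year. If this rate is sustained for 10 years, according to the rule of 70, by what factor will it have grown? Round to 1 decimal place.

approximately 1.8 times

Doubling time ≈ 70/6 = 11.67 years.
10 years / 11.67 ≈ 0.86 doublings → factor 2^0.86 ≈ 1.8.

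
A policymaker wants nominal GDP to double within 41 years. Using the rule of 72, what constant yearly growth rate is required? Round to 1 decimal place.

72 / 41 ≈ 1.76, so about 1.8% per year.

roughly 1.8%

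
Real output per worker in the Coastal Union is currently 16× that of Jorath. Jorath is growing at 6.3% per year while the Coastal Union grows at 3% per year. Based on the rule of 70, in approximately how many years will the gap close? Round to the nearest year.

The growth-rate gap is 6.3% − 3% = 3.3 percentage points.
So the ratio between them halves every 70/3.3 ≈ 21.21 years.
A 16× gap closes after 4 halvings: 4 × 21.21 ≈ 85 years.

about 85 years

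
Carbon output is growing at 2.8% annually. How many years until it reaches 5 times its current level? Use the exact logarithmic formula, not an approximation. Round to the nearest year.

t = ln(5) / ln(1 + 0.028) = 1.6094 / 0.027615 ≈ 58.28.
≈ 58 years.

58 years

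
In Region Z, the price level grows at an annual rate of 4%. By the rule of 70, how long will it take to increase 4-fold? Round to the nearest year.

One doubling takes 70/4 = 17.50 years.
4 = 2^2, so 2 doublings → 35 years.

approximately 35 years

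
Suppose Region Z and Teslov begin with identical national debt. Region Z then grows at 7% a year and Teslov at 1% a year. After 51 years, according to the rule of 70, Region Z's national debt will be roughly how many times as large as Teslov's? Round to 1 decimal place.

Only the 6-point difference matters.
70/6 ≈ 11.67 years per doubling of the ratio; 51 years gives 4.37 doublings, so ≈ 20.7×.

roughly 20.7 times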